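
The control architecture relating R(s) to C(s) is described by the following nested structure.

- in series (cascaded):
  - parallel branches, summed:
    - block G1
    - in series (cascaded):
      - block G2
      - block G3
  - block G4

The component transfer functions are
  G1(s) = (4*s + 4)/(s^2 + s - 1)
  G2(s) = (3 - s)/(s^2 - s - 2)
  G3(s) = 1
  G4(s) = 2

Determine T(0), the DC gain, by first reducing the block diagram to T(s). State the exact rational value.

Reducing step by step:

(1) reduce the series chain G2, G3 = (3 - s)/(s^2 - s - 2)
(2) sum the parallel branches G1, (G2*G3) = (3*s^3 + 2*s^2 - 8*s - 11)/(s^4 - 4*s^2 - s + 2)
(3) multiply (G1+(G2*G3)), G4 (series) = (6*s^3 + 4*s^2 - 16*s - 22)/(s^4 - 4*s^2 - s + 2)
The step-3 result is T(s). Setting s = 0: T(0) = -22/2 = -11.

Answer: -11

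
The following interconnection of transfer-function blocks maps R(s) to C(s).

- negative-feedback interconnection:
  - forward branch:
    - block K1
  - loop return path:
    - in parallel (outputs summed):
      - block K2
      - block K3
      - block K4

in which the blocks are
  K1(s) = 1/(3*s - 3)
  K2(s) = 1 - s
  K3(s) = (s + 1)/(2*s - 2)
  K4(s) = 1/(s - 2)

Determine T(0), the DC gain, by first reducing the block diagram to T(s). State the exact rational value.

First reduce the diagram to T(s).

1. sum the parallel branches K2, K3, K4; result (-2*s^3 + 9*s^2 - 9*s)/(2*s^2 - 6*s + 4)
2. feedback reduction of K1, (K2+K3+K4); result (2*s^2 - 6*s + 4)/(4*s^3 - 15*s^2 + 21*s - 12)
DC gain: substitute s = 0 into T(s) from step 2: T(0) = 4/(-12) = -1/3.

Answer: -1/3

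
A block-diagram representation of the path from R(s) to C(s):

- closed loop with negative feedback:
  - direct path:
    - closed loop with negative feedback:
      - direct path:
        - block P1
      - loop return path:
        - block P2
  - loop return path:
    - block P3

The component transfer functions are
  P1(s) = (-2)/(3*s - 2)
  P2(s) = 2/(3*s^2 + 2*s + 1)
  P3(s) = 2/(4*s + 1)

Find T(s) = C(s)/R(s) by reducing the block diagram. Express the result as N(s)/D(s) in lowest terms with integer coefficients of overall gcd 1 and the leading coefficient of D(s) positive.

Answer: (-24*s^3 - 22*s^2 - 12*s - 2)/(36*s^4 + 9*s^3 - 16*s^2 - 33*s - 10)

Working:
Step 1: apply the feedback formula to P1, P2 -> (-6*s^2 - 4*s - 2)/(9*s^3 - s - 6)
Step 2: close the feedback loop around [P1/(1+P1*P2)], P3; the result is T(s) itself (integer coefficients, no common factor, positive leading denominator coefficient)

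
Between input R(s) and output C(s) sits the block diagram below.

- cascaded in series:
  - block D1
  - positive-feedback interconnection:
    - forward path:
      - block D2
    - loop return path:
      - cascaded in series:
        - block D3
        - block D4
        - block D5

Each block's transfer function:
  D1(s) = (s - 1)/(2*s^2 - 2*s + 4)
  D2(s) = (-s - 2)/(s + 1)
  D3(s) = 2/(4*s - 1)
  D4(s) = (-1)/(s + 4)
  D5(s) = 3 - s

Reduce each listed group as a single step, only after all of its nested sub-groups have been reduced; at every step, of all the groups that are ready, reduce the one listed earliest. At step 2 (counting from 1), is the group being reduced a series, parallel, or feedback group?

Step 1: reduce the series chain D3, D4, D5
Step 2: feedback reduction of D2, (D3*D4*D5)
Step 3: combine D1, [D2/(1-D2*(D3*D4*D5))] in series
The group at step 2 is a feedback group.

Hence the answer: feedback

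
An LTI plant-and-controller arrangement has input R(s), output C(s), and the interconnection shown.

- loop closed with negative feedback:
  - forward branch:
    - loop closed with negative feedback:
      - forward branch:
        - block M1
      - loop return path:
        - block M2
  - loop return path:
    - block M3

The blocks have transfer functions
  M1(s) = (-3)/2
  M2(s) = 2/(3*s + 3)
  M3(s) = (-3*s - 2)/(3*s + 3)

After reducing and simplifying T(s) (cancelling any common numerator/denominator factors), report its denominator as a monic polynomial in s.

Reducing step by step:

Step 1 - feedback reduction of M1, M2 gives (-3*s - 3)/(2*s)
Step 2 - feedback reduction of [M1/(1+M1*M2)], M3 gives (-3*s - 3)/(5*s + 2)
Step 2 gives the fully reduced T(s), with no common factor left to cancel. The denominator's leading coefficient is 5, so divide each of its coefficients by 5 to get the monic form.

Answer: s + 2/5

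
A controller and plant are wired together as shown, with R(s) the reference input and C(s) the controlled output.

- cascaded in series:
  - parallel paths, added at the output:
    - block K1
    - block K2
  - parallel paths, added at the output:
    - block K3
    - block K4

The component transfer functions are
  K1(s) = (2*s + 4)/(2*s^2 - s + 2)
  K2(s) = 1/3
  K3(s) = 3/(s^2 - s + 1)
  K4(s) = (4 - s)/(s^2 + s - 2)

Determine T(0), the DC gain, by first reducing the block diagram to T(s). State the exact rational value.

First reduce the diagram to T(s).

1. reduce the parallel group K1, K2 = (2*s^2 + 5*s + 14)/(6*s^2 - 3*s + 6)
2. parallel reduction of K3, K4 = (-s^3 + 8*s^2 - 2*s - 2)/(s^4 - 2*s^2 + 3*s - 2)
3. combine (K1+K2), (K3+K4) in series = (-2*s^5 + 11*s^4 + 22*s^3 + 98*s^2 - 38*s - 28)/(6*s^6 - 3*s^5 - 6*s^4 + 24*s^3 - 33*s^2 + 24*s - 12)
That last expression is T(s); at s = 0 only the constant terms survive, so T(0) = -28/(-12) = 7/3.

Answer: 7/3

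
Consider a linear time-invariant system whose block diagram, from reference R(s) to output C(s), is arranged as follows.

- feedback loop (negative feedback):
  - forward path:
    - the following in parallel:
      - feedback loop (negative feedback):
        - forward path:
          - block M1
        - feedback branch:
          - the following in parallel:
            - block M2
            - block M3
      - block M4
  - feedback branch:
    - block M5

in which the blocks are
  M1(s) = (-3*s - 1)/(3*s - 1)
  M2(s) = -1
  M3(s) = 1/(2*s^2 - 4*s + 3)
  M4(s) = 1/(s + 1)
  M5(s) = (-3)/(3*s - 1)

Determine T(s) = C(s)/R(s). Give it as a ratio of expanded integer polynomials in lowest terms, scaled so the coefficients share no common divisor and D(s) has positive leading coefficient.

Step 1: parallel reduction of M2, M3 gives (-2*s^2 + 4*s - 2)/(2*s^2 - 4*s + 3)
Step 2: collapse the loop (M1 forward, (M2+M3) return) gives (-6*s^3 + 10*s^2 - 5*s - 3)/(12*s^3 - 24*s^2 + 15*s - 1)
Step 3: add [M1/(1+M1*(M2+M3))], M4 (parallel) gives (-6*s^4 + 16*s^3 - 19*s^2 + 7*s - 4)/(12*s^4 - 12*s^3 - 9*s^2 + 14*s - 1)
Step 4: apply the feedback formula to ([M1/(1+M1*(M2+M3))]+M4), M5 - this is the overall T(s), already in the required normalized form

Answer: (-18*s^5 + 54*s^4 - 73*s^3 + 40*s^2 - 19*s + 4)/(36*s^5 - 30*s^4 - 63*s^3 + 108*s^2 - 38*s + 13)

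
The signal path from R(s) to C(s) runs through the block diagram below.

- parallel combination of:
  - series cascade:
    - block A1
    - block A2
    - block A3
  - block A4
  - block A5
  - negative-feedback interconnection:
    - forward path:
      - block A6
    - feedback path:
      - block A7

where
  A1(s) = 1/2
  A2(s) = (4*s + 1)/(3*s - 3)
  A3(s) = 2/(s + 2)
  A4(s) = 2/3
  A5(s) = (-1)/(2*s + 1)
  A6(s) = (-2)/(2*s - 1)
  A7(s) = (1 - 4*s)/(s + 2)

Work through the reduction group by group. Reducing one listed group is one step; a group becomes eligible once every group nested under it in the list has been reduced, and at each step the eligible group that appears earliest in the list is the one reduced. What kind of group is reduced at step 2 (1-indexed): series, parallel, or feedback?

The answer is feedback.

Reasoning:
[1] combine A1, A2, A3 in series
[2] reduce the feedback loop with forward A6 and return A7
[3] parallel reduction of (A1*A2*A3), A4, A5, [A6/(1+A6*A7)]
Step 2 collapses a feedback group.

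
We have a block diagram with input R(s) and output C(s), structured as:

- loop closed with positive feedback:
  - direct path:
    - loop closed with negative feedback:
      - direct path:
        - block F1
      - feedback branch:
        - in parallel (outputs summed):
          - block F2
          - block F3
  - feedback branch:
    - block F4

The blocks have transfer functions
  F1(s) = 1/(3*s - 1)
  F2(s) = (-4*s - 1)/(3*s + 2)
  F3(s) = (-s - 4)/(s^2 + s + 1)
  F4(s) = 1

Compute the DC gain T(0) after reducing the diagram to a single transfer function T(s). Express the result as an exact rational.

First reduce the diagram to T(s).

Step 1. reduce the parallel group F2, F3; result (-4*s^3 - 8*s^2 - 19*s - 9)/(3*s^3 + 5*s^2 + 5*s + 2)
Step 2. close the feedback loop around F1, (F2+F3); result (3*s^3 + 5*s^2 + 5*s + 2)/(9*s^4 + 8*s^3 + 2*s^2 - 18*s - 11)
Step 3. feedback reduction of [F1/(1+F1*(F2+F3))], F4; result (3*s^3 + 5*s^2 + 5*s + 2)/(9*s^4 + 5*s^3 - 3*s^2 - 23*s - 13)
Step 3 gives the overall T(s). Then T(0) = 2/(-13) = -2/13.

Answer: -2/13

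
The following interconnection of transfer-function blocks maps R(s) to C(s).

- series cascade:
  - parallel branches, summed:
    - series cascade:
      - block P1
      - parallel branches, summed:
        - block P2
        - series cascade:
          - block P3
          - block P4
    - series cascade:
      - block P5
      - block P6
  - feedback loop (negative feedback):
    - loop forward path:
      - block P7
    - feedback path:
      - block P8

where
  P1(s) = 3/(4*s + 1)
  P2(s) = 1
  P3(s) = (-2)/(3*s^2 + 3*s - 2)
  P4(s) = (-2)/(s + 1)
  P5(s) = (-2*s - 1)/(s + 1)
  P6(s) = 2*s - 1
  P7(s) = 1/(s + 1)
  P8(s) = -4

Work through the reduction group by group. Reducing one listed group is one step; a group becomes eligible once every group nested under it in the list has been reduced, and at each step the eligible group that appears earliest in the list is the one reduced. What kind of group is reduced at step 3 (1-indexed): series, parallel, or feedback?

(1) multiply P3, P4 (series)
(2) parallel reduction of P2, (P3*P4)
(3) combine P1, (P2+(P3*P4)) in series
(4) combine P5, P6 in series
(5) sum the parallel branches (P1*(P2+(P3*P4))), (P5*P6)
(6) feedback reduction of P7, P8
(7) combine ((P1*(P2+(P3*P4)))+(P5*P6)), [P7/(1+P7*P8)] in series
Step 3: series.

Answer: series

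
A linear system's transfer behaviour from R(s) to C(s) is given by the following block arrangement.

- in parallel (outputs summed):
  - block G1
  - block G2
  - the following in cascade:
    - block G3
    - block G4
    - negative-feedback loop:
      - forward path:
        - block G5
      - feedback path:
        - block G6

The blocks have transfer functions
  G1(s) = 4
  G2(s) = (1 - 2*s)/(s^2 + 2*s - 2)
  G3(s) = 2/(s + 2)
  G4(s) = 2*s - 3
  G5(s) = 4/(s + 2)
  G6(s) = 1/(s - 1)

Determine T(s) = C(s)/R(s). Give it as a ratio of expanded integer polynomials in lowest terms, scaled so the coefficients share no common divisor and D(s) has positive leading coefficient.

(1) close the feedback loop around G5, G6, giving (4*s - 4)/(s^2 + s + 2)
(2) cascade G3, G4, [G5/(1+G5*G6)], giving (16*s^2 - 40*s + 24)/(s^3 + 3*s^2 + 4*s + 4)
(3) reduce the parallel group G1, G2, (G3*G4*[G5/(1+G5*G6)]), which is the overall transfer function T(s) = C(s)/R(s) in lowest terms

Answer: (4*s^5 + 34*s^4 + 19*s^3 - 69*s^2 + 124*s - 76)/(s^5 + 5*s^4 + 8*s^3 + 6*s^2 - 8)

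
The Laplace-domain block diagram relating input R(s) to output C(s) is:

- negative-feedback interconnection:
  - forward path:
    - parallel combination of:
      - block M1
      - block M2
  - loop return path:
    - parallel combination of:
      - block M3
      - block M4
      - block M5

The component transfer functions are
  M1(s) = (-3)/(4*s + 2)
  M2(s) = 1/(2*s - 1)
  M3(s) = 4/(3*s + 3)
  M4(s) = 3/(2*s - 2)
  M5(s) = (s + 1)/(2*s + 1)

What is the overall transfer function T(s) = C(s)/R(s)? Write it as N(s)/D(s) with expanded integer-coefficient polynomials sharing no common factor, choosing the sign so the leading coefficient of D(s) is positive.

Answer: (-24*s^4 + 48*s^3 + 54*s^2 - 48*s - 30)/(96*s^5 + 36*s^4 - 170*s^3 + 114*s^2 + 99*s - 13)

Working:
Step 1: parallel reduction of M1, M2: (5 - 2*s)/(8*s^2 - 2)
Step 2: parallel reduction of M3, M4, M5: (6*s^3 + 40*s^2 + 13*s - 5)/(12*s^3 + 6*s^2 - 12*s - 6)
Step 3: close the feedback loop around (M1+M2), (M3+M4+M5) - this is the overall T(s), already in the required normalized form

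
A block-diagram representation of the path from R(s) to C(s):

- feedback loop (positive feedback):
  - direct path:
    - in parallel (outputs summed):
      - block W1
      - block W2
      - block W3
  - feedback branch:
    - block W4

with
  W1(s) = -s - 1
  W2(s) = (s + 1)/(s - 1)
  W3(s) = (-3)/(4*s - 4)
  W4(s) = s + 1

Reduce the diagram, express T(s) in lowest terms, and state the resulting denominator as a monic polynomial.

Step 1: combine W1, W2, W3 in parallel = (-4*s^2 + 4*s + 5)/(4*s - 4)
Step 2: collapse the loop ((W1+W2+W3) forward, W4 return) = (-4*s^2 + 4*s + 5)/(4*s^3 - 5*s - 9)
T(s) is the step-2 result (common factors already cancelled). Leading coefficient of the denominator: 4. Divide through by 4 for the monic polynomial.

Answer: s^3 - 5*s/4 - 9/4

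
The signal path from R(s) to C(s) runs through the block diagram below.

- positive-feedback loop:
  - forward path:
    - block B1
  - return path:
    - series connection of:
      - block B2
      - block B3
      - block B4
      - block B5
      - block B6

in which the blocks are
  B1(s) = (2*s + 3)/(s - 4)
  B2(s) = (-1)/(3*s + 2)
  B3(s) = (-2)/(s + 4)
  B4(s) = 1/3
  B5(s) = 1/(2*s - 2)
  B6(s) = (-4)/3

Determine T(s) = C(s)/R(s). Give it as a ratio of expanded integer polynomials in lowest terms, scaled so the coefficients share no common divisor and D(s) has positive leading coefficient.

Step 1: multiply B2, B3, B4, B5, B6 (series) = (-4)/(27*s^3 + 99*s^2 - 54*s - 72)
Step 2: reduce the feedback loop with forward B1 and return (B2*B3*B4*B5*B6); the result is T(s) itself (integer coefficients, no common factor, positive leading denominator coefficient)

Final answer: (54*s^4 + 279*s^3 + 189*s^2 - 306*s - 216)/(27*s^4 - 9*s^3 - 450*s^2 + 152*s + 300)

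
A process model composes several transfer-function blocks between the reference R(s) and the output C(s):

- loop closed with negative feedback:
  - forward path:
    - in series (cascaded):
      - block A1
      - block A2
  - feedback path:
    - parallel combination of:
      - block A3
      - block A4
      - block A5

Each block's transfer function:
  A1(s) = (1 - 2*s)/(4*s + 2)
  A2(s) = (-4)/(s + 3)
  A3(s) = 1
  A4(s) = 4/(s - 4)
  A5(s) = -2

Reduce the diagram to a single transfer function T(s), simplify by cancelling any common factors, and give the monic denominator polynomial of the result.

First reduce the diagram to T(s).

Step 1: multiply A1, A2 (series) -> (4*s - 2)/(2*s^2 + 7*s + 3)
Step 2: combine A3, A4, A5 in parallel -> (8 - s)/(s - 4)
Step 3: reduce the feedback loop with forward (A1*A2) and return (A3+A4+A5) -> (4*s^2 - 18*s + 8)/(2*s^3 - 5*s^2 + 9*s - 28)
The result of step 3 is T(s) in lowest terms. Its denominator has leading coefficient 2; dividing the denominator through by 2 makes it monic.

Answer: s^3 - 5*s^2/2 + 9*s/2 - 14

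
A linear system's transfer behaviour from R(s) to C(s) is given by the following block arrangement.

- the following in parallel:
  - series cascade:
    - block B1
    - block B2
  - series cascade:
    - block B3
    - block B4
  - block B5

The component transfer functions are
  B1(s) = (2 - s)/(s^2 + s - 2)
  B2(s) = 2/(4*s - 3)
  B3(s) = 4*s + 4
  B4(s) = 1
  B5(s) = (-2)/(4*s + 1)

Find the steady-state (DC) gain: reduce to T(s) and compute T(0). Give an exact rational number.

(1) multiply B1, B2 (series), giving (4 - 2*s)/(4*s^3 + s^2 - 11*s + 6)
(2) series reduction of B3, B4, giving 4*s + 4
(3) sum the parallel branches (B1*B2), (B3*B4), B5, giving (64*s^5 + 96*s^4 - 148*s^3 - 130*s^2 + 112*s + 16)/(16*s^4 + 8*s^3 - 43*s^2 + 13*s + 6)
DC gain: substitute s = 0 into T(s) from step 3: T(0) = 16/6 = 8/3.

Therefore the answer is 8/3.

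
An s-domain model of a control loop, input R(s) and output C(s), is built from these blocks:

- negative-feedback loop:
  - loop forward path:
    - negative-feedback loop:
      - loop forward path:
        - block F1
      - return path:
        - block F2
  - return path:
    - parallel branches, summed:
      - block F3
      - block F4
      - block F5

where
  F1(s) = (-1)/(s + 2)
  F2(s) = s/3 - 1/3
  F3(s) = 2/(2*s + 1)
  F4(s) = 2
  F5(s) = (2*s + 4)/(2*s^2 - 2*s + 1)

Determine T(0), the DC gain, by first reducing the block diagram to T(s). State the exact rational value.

[1] close the feedback loop around F1, F2 = (-3)/(2*s + 7)
[2] sum the parallel branches F3, F4, F5 = (8*s^3 + 4*s^2 + 6*s + 8)/(4*s^3 - 2*s^2 + 1)
[3] apply the feedback formula to [F1/(1+F1*F2)], (F3+F4+F5) = (-12*s^3 + 6*s^2 - 3)/(8*s^4 - 26*s^2 - 16*s - 17)
That last expression is T(s); at s = 0 only the constant terms survive, so T(0) = -3/(-17) = 3/17.

Hence the answer: 3/17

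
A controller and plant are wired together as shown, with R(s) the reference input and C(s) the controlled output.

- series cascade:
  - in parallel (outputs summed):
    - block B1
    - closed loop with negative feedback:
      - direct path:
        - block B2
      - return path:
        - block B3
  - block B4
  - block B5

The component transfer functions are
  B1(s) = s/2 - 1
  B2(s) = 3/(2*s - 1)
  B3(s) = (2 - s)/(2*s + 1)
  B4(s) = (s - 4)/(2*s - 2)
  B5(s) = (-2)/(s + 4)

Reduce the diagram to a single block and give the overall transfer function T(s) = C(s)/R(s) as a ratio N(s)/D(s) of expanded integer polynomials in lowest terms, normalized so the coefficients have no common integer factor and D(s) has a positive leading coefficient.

[1] reduce the feedback loop with forward B2 and return B3 -> (6*s + 3)/(4*s^2 - 3*s + 5)
[2] parallel reduction of B1, [B2/(1+B2*B3)] -> (4*s^3 - 11*s^2 + 23*s - 4)/(8*s^2 - 6*s + 10)
[3] reduce the series chain (B1+[B2/(1+B2*B3)]), B4, B5: this yields T(s), and no further normalization is needed

Therefore the answer is (-4*s^4 + 27*s^3 - 67*s^2 + 96*s - 16)/(8*s^4 + 18*s^3 - 40*s^2 + 54*s - 40).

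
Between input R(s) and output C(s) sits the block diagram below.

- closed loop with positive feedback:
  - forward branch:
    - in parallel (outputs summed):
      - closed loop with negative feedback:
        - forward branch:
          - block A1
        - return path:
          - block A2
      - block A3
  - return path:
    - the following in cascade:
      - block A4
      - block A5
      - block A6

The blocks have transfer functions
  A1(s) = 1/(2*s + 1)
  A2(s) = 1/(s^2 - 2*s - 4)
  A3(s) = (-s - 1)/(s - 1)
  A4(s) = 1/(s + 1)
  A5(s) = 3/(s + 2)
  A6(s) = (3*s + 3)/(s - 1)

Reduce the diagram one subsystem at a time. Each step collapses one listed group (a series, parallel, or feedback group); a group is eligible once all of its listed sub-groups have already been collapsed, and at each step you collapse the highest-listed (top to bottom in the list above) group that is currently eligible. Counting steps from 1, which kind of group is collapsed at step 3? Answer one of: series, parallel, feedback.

1. collapse the loop (A1 forward, A2 return)
2. add [A1/(1+A1*A2)], A3 (parallel)
3. cascade A4, A5, A6
4. close the feedback loop around ([A1/(1+A1*A2)]+A3), (A4*A5*A6)
So the answer for step 3 is series.

Hence the answer: series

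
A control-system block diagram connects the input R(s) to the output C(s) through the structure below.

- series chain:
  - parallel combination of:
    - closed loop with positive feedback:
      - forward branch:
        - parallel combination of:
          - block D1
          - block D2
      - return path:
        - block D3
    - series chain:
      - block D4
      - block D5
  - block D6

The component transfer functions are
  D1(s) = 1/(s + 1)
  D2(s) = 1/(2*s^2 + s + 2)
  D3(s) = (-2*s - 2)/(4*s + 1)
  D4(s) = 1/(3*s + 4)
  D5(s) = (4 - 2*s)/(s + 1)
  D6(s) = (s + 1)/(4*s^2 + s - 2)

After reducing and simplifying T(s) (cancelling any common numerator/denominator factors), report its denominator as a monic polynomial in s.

First reduce the diagram to T(s).

Step 1 - add D1, D2 (parallel) gives (2*s^2 + 2*s + 3)/(2*s^3 + 3*s^2 + 3*s + 2)
Step 2 - apply the feedback formula to (D1+D2), D3 gives (8*s^3 + 10*s^2 + 14*s + 3)/(8*s^4 + 18*s^3 + 23*s^2 + 21*s + 8)
Step 3 - combine D4, D5 in series gives (4 - 2*s)/(3*s^2 + 7*s + 4)
Step 4 - parallel reduction of [(D1+D2)/(1-(D1+D2)*D3)], (D4*D5) gives (8*s^4 + 74*s^3 + 96*s^2 + 101*s + 44)/(24*s^5 + 86*s^4 + 141*s^3 + 155*s^2 + 108*s + 32)
Step 5 - multiply ([(D1+D2)/(1-(D1+D2)*D3)]+(D4*D5)), D6 (series) gives (8*s^4 + 74*s^3 + 96*s^2 + 101*s + 44)/(96*s^6 + 272*s^5 + 330*s^4 + 259*s^3 + 46*s^2 - 120*s - 64)
Step 5 gives the fully reduced T(s), with no common factor left to cancel. The denominator's leading coefficient is 96, so divide each of its coefficients by 96 to get the monic form.

Answer: s^6 + 17*s^5/6 + 55*s^4/16 + 259*s^3/96 + 23*s^2/48 - 5*s/4 - 2/3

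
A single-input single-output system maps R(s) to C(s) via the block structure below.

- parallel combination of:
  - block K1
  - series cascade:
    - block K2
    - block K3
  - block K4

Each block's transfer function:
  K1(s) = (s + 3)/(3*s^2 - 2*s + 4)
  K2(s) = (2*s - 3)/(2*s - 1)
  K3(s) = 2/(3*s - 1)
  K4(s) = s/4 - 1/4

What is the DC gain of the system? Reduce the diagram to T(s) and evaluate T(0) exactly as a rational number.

Step 1: combine K2, K3 in series; result (4*s - 6)/(6*s^2 - 5*s + 1)
Step 2: parallel reduction of K1, (K2*K3), K4; result (18*s^5 - 45*s^4 + 136*s^3 - 111*s^2 + 82*s - 88)/(72*s^4 - 108*s^3 + 148*s^2 - 88*s + 16)
The step-2 result is T(s). Setting s = 0: T(0) = -88/16 = -11/2.

Answer: -11/2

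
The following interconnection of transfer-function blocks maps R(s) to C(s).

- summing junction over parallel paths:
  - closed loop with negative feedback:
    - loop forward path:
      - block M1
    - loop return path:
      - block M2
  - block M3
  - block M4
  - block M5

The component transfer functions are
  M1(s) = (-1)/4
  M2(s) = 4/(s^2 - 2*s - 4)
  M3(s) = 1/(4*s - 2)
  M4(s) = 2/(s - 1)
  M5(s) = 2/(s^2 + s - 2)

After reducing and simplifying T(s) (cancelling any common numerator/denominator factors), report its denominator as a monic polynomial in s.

Reducing step by step:

[1] close the feedback loop around M1, M2, giving (-s^2 + 2*s + 4)/(4*s^2 - 8*s - 20)
[2] combine [M1/(1+M1*M2)], M3, M4, M5 in parallel, giving (-2*s^5 + 21*s^4 + 21*s^3 - 210*s^2 - 170*s + 148)/(8*s^5 - 12*s^4 - 68*s^3 + 28*s^2 + 84*s - 40)
T(s) is the step-2 result (common factors already cancelled). Leading coefficient of the denominator: 8. Divide through by 8 for the monic polynomial.

Answer: s^5 - 3*s^4/2 - 17*s^3/2 + 7*s^2/2 + 21*s/2 - 5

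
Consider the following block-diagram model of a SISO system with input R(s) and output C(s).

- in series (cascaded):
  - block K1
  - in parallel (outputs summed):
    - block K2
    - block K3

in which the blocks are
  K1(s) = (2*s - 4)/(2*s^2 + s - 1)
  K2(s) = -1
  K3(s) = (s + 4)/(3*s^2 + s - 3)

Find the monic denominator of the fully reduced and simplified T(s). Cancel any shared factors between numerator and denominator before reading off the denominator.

1. add K2, K3 (parallel), giving (7 - 3*s^2)/(3*s^2 + s - 3)
2. cascade K1, (K2+K3), giving (-6*s^3 + 12*s^2 + 14*s - 28)/(6*s^4 + 5*s^3 - 8*s^2 - 4*s + 3)
Step 2 gives the fully reduced T(s), with no common factor left to cancel. The denominator's leading coefficient is 6, so divide each of its coefficients by 6 to get the monic form.

Therefore the answer is s^4 + 5*s^3/6 - 4*s^2/3 - 2*s/3 + 1/2.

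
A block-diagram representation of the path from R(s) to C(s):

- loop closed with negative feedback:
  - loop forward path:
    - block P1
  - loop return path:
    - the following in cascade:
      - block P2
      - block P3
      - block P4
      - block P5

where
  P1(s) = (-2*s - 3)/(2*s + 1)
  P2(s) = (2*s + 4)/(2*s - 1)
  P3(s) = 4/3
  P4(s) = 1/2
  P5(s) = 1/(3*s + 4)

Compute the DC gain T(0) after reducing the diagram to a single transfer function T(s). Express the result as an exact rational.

Reducing step by step:

Step 1: cascade P2, P3, P4, P5: (4*s + 8)/(18*s^2 + 15*s - 12)
Step 2: feedback reduction of P1, (P2*P3*P4*P5): (-36*s^3 - 84*s^2 - 21*s + 36)/(36*s^3 + 40*s^2 - 37*s - 36)
The step-2 result is T(s). Setting s = 0: T(0) = 36/(-36) = -1.

Answer: -1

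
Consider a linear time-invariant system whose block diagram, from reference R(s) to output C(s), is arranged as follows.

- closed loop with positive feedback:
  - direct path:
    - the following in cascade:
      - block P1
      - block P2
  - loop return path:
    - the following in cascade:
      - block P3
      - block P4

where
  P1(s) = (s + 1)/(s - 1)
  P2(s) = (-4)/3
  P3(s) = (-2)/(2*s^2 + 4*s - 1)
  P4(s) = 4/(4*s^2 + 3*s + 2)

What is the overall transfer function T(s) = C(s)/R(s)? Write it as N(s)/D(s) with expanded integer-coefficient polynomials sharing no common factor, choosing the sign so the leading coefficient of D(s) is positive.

First reduce the diagram to T(s).

1. series reduction of P1, P2 gives (-4*s - 4)/(3*s - 3)
2. multiply P3, P4 (series) gives (-8)/(8*s^4 + 22*s^3 + 12*s^2 + 5*s - 2)
3. reduce the feedback loop with forward (P1*P2) and return (P3*P4); the result is T(s) itself (integer coefficients, no common factor, positive leading denominator coefficient)

Answer: (-32*s^5 - 120*s^4 - 136*s^3 - 68*s^2 - 12*s + 8)/(24*s^5 + 42*s^4 - 30*s^3 - 21*s^2 - 53*s - 26)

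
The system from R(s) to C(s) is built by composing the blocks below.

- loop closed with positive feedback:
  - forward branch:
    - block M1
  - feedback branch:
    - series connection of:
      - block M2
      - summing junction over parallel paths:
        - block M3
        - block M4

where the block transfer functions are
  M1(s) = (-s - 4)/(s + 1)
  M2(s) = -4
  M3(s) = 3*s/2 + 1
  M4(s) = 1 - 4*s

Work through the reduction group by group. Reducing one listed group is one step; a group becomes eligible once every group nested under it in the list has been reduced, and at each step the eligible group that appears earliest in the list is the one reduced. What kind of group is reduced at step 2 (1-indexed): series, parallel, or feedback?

Reducing step by step:

Step 1: sum the parallel branches M3, M4
Step 2: multiply M2, (M3+M4) (series)
Step 3: collapse the loop (M1 forward, (M2*(M3+M4)) return)
The group at step 2 is a series group.

Answer: series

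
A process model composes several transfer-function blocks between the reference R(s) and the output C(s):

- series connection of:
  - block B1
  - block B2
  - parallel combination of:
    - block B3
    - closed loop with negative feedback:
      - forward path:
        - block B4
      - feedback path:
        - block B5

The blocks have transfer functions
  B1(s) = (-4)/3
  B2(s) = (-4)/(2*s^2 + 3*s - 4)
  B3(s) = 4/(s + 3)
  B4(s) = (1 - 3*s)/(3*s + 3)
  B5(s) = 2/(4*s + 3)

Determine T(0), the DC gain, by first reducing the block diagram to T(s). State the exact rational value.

The answer is -212/99.

Reasoning:
1. apply the feedback formula to B4, B5, giving (-12*s^2 - 5*s + 3)/(12*s^2 + 15*s + 11)
2. parallel reduction of B3, [B4/(1+B4*B5)], giving (-12*s^3 + 7*s^2 + 48*s + 53)/(12*s^3 + 51*s^2 + 56*s + 33)
3. reduce the series chain B1, B2, (B3+[B4/(1+B4*B5)]), giving (-192*s^3 + 112*s^2 + 768*s + 848)/(72*s^5 + 414*s^4 + 651*s^3 + 90*s^2 - 375*s - 396)
Evaluating the step-3 result (the overall T(s)) at s = 0 gives T(0) = 848/(-396) = -212/99.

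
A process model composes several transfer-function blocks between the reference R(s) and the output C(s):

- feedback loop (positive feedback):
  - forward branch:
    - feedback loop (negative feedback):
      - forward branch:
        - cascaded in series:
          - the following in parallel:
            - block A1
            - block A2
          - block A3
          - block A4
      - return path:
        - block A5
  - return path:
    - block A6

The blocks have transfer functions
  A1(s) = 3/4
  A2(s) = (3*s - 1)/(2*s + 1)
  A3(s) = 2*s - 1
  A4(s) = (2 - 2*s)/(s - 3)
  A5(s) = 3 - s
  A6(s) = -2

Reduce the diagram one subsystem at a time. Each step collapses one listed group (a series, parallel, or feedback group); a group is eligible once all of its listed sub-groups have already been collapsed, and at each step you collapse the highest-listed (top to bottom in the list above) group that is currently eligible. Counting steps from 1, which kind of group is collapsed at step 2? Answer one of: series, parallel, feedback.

1. combine A1, A2 in parallel
2. cascade (A1+A2), A3, A4
3. reduce the feedback loop with forward ((A1+A2)*A3*A4) and return A5
4. apply the feedback formula to [((A1+A2)*A3*A4)/(1+((A1+A2)*A3*A4)*A5)], A6
Step 2 collapses a series group.

Final answer: series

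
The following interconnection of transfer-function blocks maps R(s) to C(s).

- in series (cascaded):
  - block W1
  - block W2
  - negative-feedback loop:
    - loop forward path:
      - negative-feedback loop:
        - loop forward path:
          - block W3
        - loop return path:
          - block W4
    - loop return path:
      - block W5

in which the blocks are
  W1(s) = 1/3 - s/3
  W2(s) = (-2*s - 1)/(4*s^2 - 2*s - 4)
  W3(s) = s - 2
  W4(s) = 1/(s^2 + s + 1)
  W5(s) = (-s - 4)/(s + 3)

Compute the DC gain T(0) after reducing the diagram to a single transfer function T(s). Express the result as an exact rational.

First reduce the diagram to T(s).

1. collapse the loop (W3 forward, W4 return); result (s^3 - s^2 - s - 2)/(s^2 + 2*s - 1)
2. feedback reduction of [W3/(1+W3*W4)], W5; result (-s^4 - 2*s^3 + 4*s^2 + 5*s + 6)/(s^4 + 2*s^3 - 10*s^2 - 11*s - 5)
3. series reduction of W1, W2, [[W3/(1+W3*W4)]/(1+[W3/(1+W3*W4)]*W5)]; result (-2*s^6 - 3*s^5 + 11*s^4 + 8*s^3 + 3*s^2 - 11*s - 6)/(12*s^6 + 18*s^5 - 144*s^4 - 96*s^3 + 126*s^2 + 162*s + 60)
That last expression is T(s); at s = 0 only the constant terms survive, so T(0) = -6/60 = -1/10.

Answer: -1/10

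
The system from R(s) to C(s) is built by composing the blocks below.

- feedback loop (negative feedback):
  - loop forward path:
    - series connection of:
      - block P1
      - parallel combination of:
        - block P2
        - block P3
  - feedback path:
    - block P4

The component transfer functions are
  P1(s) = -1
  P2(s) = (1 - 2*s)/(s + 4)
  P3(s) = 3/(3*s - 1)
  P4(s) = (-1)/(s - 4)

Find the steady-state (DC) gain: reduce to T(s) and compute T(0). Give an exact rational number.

Answer: 44/27

Working:
Step 1. combine P2, P3 in parallel = (-6*s^2 + 8*s + 11)/(3*s^2 + 11*s - 4)
Step 2. combine P1, (P2+P3) in series = (6*s^2 - 8*s - 11)/(3*s^2 + 11*s - 4)
Step 3. feedback reduction of (P1*(P2+P3)), P4 = (6*s^3 - 32*s^2 + 21*s + 44)/(3*s^3 - 7*s^2 - 40*s + 27)
Step 3 gives the overall T(s). Then T(0) = 44/27.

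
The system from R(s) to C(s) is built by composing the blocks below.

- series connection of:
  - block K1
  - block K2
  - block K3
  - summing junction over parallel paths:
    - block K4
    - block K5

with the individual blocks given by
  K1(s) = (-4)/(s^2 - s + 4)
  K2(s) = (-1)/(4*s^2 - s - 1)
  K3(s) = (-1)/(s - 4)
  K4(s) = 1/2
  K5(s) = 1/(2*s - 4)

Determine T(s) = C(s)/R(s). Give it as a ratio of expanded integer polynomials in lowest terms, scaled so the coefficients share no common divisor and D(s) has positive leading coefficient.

Step 1. sum the parallel branches K4, K5 = (s - 1)/(2*s - 4)
Step 2. combine K1, K2, K3, (K4+K5) in series - this is the overall T(s), already in the required normalized form

Therefore the answer is (2 - 2*s)/(4*s^6 - 29*s^5 + 78*s^4 - 139*s^3 + 142*s^2 - 32).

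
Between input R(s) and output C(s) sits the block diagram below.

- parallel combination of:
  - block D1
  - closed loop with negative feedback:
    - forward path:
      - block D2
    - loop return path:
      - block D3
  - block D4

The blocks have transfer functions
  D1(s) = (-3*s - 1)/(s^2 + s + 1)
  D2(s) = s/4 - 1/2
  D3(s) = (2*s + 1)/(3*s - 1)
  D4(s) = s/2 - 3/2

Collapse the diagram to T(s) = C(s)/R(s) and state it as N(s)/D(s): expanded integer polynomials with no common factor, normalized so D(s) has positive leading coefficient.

Answer: (2*s^5 + 11*s^4 - 48*s^3 - 74*s^2 - 7*s + 34)/(4*s^4 + 22*s^3 + 10*s^2 + 6*s - 12)

Working:
Step 1. collapse the loop (D2 forward, D3 return): (3*s^2 - 7*s + 2)/(2*s^2 + 9*s - 6)
Step 2. add D1, [D2/(1+D2*D3)], D4 (parallel), which is the overall transfer function T(s) = C(s)/R(s) in lowest terms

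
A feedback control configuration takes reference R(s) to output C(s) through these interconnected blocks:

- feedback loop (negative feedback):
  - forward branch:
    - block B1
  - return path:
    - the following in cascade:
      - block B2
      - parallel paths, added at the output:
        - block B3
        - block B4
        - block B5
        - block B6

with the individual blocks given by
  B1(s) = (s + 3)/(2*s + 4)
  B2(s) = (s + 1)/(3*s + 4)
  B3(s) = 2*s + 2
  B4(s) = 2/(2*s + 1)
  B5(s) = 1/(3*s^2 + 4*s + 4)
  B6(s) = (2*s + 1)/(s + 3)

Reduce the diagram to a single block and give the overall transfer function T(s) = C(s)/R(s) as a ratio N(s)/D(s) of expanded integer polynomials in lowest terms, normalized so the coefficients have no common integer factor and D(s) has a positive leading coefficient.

Step 1: add B3, B4, B5, B6 (parallel); result (12*s^5 + 82*s^4 + 182*s^3 + 233*s^2 + 163*s + 55)/(6*s^4 + 29*s^3 + 45*s^2 + 40*s + 12)
Step 2: multiply B2, (B3+B4+B5+B6) (series); result (12*s^6 + 94*s^5 + 264*s^4 + 415*s^3 + 396*s^2 + 218*s + 55)/(18*s^5 + 111*s^4 + 251*s^3 + 300*s^2 + 196*s + 48)
Step 3: close the feedback loop around B1, (B2*(B3+B4+B5+B6)); the result is T(s) itself (integer coefficients, no common factor, positive leading denominator coefficient)

Answer: (18*s^5 + 111*s^4 + 251*s^3 + 300*s^2 + 196*s + 48)/(12*s^6 + 130*s^5 + 450*s^4 + 803*s^3 + 836*s^2 + 490*s + 119)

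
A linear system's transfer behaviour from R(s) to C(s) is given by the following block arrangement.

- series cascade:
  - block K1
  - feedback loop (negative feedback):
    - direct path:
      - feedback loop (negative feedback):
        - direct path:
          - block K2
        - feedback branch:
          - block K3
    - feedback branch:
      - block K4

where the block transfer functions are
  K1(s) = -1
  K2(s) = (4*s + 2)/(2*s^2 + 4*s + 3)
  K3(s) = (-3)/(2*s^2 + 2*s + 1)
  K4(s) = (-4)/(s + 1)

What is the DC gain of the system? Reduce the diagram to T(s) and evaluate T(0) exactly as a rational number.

Answer: 2/11

Working:
(1) collapse the loop (K2 forward, K3 return): (8*s^3 + 12*s^2 + 8*s + 2)/(4*s^4 + 12*s^3 + 16*s^2 - 2*s - 3)
(2) reduce the feedback loop with forward [K2/(1+K2*K3)] and return K4: (8*s^4 + 20*s^3 + 20*s^2 + 10*s + 2)/(4*s^5 + 16*s^4 - 4*s^3 - 34*s^2 - 37*s - 11)
(3) cascade K1, [[K2/(1+K2*K3)]/(1+[K2/(1+K2*K3)]*K4)]: (-8*s^4 - 20*s^3 - 20*s^2 - 10*s - 2)/(4*s^5 + 16*s^4 - 4*s^3 - 34*s^2 - 37*s - 11)
The step-3 result is T(s). Setting s = 0: T(0) = -2/(-11) = 2/11.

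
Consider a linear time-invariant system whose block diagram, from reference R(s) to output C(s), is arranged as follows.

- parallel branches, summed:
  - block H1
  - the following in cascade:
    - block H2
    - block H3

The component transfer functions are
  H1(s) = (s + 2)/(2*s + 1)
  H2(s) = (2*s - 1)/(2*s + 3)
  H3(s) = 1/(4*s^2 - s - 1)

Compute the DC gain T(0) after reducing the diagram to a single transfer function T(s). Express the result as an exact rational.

Reducing step by step:

Step 1: multiply H2, H3 (series), giving (2*s - 1)/(8*s^3 + 10*s^2 - 5*s - 3)
Step 2: add H1, (H2*H3) (parallel), giving (8*s^4 + 26*s^3 + 19*s^2 - 13*s - 7)/(16*s^4 + 28*s^3 - 11*s - 3)
That last expression is T(s); at s = 0 only the constant terms survive, so T(0) = -7/(-3) = 7/3.

Answer: 7/3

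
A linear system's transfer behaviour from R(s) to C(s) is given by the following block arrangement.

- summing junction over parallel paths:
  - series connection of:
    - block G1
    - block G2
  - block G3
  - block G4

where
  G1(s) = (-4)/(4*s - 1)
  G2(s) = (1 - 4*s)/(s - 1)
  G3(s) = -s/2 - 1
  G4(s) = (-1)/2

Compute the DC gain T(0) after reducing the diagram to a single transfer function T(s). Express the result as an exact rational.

[1] combine G1, G2 in series = 4/(s - 1)
[2] add (G1*G2), G3, G4 (parallel) = (-s^2 - 2*s + 11)/(2*s - 2)
That last expression is T(s); at s = 0 only the constant terms survive, so T(0) = 11/(-2) = -11/2.

Therefore the answer is -11/2.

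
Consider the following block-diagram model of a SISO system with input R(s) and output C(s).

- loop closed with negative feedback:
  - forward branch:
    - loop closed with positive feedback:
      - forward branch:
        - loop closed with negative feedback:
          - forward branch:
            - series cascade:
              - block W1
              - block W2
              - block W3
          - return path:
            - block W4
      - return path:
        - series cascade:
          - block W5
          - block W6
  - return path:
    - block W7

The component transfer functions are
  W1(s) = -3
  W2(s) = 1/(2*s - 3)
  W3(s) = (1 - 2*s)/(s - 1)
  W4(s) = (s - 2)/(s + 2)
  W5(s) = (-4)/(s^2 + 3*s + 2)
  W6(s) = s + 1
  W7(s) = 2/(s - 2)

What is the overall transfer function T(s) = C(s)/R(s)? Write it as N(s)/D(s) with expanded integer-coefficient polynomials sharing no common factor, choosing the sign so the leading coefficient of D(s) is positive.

Step 1: combine W1, W2, W3 in series = (6*s - 3)/(2*s^2 - 5*s + 3)
Step 2: reduce the feedback loop with forward (W1*W2*W3) and return W4 = (6*s^2 + 9*s - 6)/(2*s^3 + 5*s^2 - 22*s + 12)
Step 3: cascade W5, W6 = (-4)/(s + 2)
Step 4: collapse the loop ([(W1*W2*W3)/(1+(W1*W2*W3)*W4)] forward, (W5*W6) return) = (6*s - 3)/(2*s^2 + s)
Step 5: reduce the feedback loop with forward [[(W1*W2*W3)/(1+(W1*W2*W3)*W4)]/(1-[(W1*W2*W3)/(1+(W1*W2*W3)*W4)]*(W5*W6))] and return W7; the result is T(s) itself (integer coefficients, no common factor, positive leading denominator coefficient)

Therefore the answer is (6*s^2 - 15*s + 6)/(2*s^3 - 3*s^2 + 10*s - 6).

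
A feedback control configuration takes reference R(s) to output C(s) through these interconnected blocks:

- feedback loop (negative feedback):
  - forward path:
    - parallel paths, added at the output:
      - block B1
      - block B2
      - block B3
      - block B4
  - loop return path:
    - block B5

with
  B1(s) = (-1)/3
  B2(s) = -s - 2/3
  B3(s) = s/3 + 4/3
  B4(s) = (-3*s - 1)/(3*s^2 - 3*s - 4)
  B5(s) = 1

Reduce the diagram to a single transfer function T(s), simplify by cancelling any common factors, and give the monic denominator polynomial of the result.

Step 1 - reduce the parallel group B1, B2, B3, B4: (-6*s^3 + 9*s^2 - 4*s - 7)/(9*s^2 - 9*s - 12)
Step 2 - reduce the feedback loop with forward (B1+B2+B3+B4) and return B5: (6*s^3 - 9*s^2 + 4*s + 7)/(6*s^3 - 18*s^2 + 13*s + 19)
T(s) is the step-2 result (common factors already cancelled). Leading coefficient of the denominator: 6. Divide through by 6 for the monic polynomial.

Hence the answer: s^3 - 3*s^2 + 13*s/6 + 19/6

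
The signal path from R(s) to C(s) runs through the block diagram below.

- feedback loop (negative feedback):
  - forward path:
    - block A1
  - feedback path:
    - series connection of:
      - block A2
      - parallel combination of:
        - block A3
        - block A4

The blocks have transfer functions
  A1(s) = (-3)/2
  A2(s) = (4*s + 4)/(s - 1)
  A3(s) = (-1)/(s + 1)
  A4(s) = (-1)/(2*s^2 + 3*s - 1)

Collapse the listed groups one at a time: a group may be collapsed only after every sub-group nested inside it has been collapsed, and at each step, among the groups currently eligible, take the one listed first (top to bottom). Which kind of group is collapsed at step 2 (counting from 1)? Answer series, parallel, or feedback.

Answer: series

Working:
(1) add A3, A4 (parallel)
(2) multiply A2, (A3+A4) (series)
(3) close the feedback loop around A1, (A2*(A3+A4))
The group at step 2 is a series group.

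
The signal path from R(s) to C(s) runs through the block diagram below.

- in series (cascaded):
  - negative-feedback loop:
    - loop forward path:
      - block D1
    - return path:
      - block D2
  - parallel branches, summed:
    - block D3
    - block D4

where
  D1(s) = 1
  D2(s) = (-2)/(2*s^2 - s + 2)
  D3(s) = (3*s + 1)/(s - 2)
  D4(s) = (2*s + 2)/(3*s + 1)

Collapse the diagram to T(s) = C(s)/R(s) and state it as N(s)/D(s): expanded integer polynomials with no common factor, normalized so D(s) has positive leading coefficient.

The answer is (22*s^4 - 3*s^3 + 12*s^2 + 11*s - 6)/(6*s^4 - 13*s^3 + s^2 + 2*s).

Reasoning:
Step 1. apply the feedback formula to D1, D2, giving (2*s^2 - s + 2)/(2*s^2 - s)
Step 2. sum the parallel branches D3, D4, giving (11*s^2 + 4*s - 3)/(3*s^2 - 5*s - 2)
Step 3. combine [D1/(1+D1*D2)], (D3+D4) in series, which is the overall transfer function T(s) = C(s)/R(s) in lowest terms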